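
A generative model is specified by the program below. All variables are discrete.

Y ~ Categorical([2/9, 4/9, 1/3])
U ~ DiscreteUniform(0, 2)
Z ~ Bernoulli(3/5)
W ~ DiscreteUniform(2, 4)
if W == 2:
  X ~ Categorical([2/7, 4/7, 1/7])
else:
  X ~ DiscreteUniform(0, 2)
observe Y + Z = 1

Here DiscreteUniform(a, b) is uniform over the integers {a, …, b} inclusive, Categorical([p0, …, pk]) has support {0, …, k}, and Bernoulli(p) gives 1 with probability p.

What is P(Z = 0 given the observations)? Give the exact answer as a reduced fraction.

P(Z = 0 | obs) = 4/7

Enumerate traces; 54 have nonzero weight after conditioning:
  (Y=0, U=0, Z=1, W=2, X=0) weight 4/945
  (Y=0, U=0, Z=1, W=2, X=1) weight 8/945
  (Y=0, U=0, Z=1, W=2, X=2) weight 2/945
  (Y=0, U=0, Z=1, W=3, X=0) weight 2/405
  (Y=0, U=0, Z=1, W=3, X=1) weight 2/405
  (Y=0, U=0, Z=1, W=3, X=2) weight 2/405
  (Y=0, U=0, Z=1, W=4, X=0) weight 2/405
  (Y=0, U=0, Z=1, W=4, X=1) weight 2/405
  (Y=1, U=0, Z=0, W=2, X=0) weight 16/2835
  … 45 more
Group by Z:
  weight(Z=0) = 8/45
  weight(Z=1) = 2/15
Total weight = 8/45 + 2/15 = 14/45
P(Z=0 | obs) = 8/45 / 14/45 = 4/7
P(Z=1 | obs) = 2/15 / 14/45 = 3/7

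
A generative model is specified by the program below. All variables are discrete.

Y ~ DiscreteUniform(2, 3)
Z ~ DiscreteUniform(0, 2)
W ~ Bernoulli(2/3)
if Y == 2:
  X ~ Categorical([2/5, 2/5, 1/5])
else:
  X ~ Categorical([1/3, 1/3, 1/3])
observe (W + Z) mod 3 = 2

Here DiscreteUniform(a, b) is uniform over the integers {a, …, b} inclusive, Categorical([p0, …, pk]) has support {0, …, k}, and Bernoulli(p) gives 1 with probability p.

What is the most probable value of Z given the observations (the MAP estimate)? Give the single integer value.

argmax_v P(Z = v | obs) = 1

Enumerate traces; 12 have nonzero weight after conditioning:
  (Y=2, Z=1, W=1, X=0) weight 2/45
  (Y=2, Z=1, W=1, X=1) weight 2/45
  (Y=2, Z=1, W=1, X=2) weight 1/45
  (Y=2, Z=2, W=0, X=0) weight 1/45
  (Y=2, Z=2, W=0, X=1) weight 1/45
  (Y=2, Z=2, W=0, X=2) weight 1/90
  (Y=3, Z=1, W=1, X=0) weight 1/27
  (Y=3, Z=1, W=1, X=1) weight 1/27
  … 4 more
Group by Z:
  weight(Z=1) = 2/9
  weight(Z=2) = 1/9
Total weight = 2/9 + 1/9 = 1/3
P(Z=1 | obs) = 2/9 / 1/3 = 2/3
P(Z=2 | obs) = 1/9 / 1/3 = 1/3
argmax = 1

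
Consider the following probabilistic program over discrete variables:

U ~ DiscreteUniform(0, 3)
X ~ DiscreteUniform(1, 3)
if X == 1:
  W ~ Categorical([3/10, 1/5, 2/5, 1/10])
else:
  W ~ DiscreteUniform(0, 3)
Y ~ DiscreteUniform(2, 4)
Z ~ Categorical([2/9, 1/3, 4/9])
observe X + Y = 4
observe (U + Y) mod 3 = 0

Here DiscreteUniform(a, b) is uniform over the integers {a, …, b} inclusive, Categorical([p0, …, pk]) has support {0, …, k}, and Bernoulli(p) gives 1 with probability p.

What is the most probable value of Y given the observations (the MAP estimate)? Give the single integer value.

argmax_v P(Y = v | obs) = 3

Enumerate traces; 36 have nonzero weight after conditioning:
  (U=0, X=1, W=0, Y=3, Z=0) weight 1/540
  (U=0, X=1, W=0, Y=3, Z=1) weight 1/360
  (U=0, X=1, W=0, Y=3, Z=2) weight 1/270
  (U=0, X=1, W=1, Y=3, Z=0) weight 1/810
  (U=0, X=1, W=1, Y=3, Z=1) weight 1/540
  (U=0, X=1, W=1, Y=3, Z=2) weight 1/405
  (U=0, X=1, W=2, Y=3, Z=0) weight 1/405
  (U=0, X=1, W=2, Y=3, Z=1) weight 1/270
  (U=1, X=2, W=0, Y=2, Z=0) weight 1/648
  … 27 more
Group by Y:
  weight(Y=2) = 1/36
  weight(Y=3) = 1/18
Total weight = 1/36 + 1/18 = 1/12
P(Y=2 | obs) = 1/36 / 1/12 = 1/3
P(Y=3 | obs) = 1/18 / 1/12 = 2/3
argmax = 3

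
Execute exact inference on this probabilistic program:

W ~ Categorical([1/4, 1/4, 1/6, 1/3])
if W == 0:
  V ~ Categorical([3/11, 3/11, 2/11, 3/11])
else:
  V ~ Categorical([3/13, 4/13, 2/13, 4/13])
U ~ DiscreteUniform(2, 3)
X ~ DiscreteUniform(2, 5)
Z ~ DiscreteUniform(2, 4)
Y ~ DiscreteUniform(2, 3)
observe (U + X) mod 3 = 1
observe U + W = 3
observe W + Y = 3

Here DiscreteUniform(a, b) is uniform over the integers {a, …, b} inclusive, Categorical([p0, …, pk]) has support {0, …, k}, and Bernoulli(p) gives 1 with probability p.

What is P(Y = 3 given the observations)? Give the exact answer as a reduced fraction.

P(Y = 3 | obs) = 1/3

Enumerate traces; 36 have nonzero weight after conditioning:
  (W=0, V=0, U=3, X=4, Z=2, Y=3) weight 1/704
  (W=0, V=0, U=3, X=4, Z=3, Y=3) weight 1/704
  (W=0, V=0, U=3, X=4, Z=4, Y=3) weight 1/704
  (W=0, V=1, U=3, X=4, Z=2, Y=3) weight 1/704
  (W=0, V=1, U=3, X=4, Z=3, Y=3) weight 1/704
  (W=0, V=1, U=3, X=4, Z=4, Y=3) weight 1/704
  (W=0, V=2, U=3, X=4, Z=2, Y=3) weight 1/1056
  (W=0, V=2, U=3, X=4, Z=3, Y=3) weight 1/1056
  (W=1, V=0, U=2, X=2, Z=2, Y=2) weight 1/832
  … 27 more
Group by Y:
  weight(Y=2) = 1/32
  weight(Y=3) = 1/64
Total weight = 1/32 + 1/64 = 3/64
P(Y=2 | obs) = 1/32 / 3/64 = 2/3
P(Y=3 | obs) = 1/64 / 3/64 = 1/3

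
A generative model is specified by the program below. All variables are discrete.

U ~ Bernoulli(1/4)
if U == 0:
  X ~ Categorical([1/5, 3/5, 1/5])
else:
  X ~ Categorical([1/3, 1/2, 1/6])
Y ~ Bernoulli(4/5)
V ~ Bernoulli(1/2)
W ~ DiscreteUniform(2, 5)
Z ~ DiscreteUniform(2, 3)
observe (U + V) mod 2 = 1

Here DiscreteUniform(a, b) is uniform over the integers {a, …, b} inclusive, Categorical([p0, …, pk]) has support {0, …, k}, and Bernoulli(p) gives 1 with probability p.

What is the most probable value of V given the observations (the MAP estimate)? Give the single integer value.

argmax_v P(V = v | obs) = 1

Enumerate traces; 96 have nonzero weight after conditioning:
  (U=0, X=0, Y=0, V=1, W=2, Z=2) weight 3/1600
  (U=0, X=0, Y=0, V=1, W=2, Z=3) weight 3/1600
  (U=0, X=0, Y=0, V=1, W=3, Z=2) weight 3/1600
  (U=0, X=0, Y=0, V=1, W=3, Z=3) weight 3/1600
  (U=0, X=0, Y=0, V=1, W=4, Z=2) weight 3/1600
  (U=0, X=0, Y=0, V=1, W=4, Z=3) weight 3/1600
  (U=0, X=0, Y=0, V=1, W=5, Z=2) weight 3/1600
  (U=0, X=0, Y=0, V=1, W=5, Z=3) weight 3/1600
  (U=1, X=0, Y=0, V=0, W=2, Z=2) weight 1/960
  … 87 more
Group by V:
  weight(V=0) = 1/8
  weight(V=1) = 3/8
Total weight = 1/8 + 3/8 = 1/2
P(V=0 | obs) = 1/8 / 1/2 = 1/4
P(V=1 | obs) = 3/8 / 1/2 = 3/4
argmax = 1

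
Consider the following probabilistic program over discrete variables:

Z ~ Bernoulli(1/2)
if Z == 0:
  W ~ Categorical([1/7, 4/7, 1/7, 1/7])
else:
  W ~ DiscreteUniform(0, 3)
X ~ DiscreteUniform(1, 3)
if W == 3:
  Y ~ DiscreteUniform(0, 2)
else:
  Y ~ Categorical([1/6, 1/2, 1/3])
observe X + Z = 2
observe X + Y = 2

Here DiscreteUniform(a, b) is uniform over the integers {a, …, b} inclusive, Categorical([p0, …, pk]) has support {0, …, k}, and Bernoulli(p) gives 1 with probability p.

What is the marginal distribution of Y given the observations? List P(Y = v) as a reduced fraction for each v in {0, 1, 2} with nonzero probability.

Enumerate traces; 8 have nonzero weight after conditioning:
  (Z=0, W=0, X=2, Y=0) weight 1/252
  (Z=0, W=1, X=2, Y=0) weight 1/63
  (Z=0, W=2, X=2, Y=0) weight 1/252
  (Z=0, W=3, X=2, Y=0) weight 1/126
  (Z=1, W=0, X=1, Y=1) weight 1/48
  (Z=1, W=1, X=1, Y=1) weight 1/48
  (Z=1, W=2, X=1, Y=1) weight 1/48
  (Z=1, W=3, X=1, Y=1) weight 1/72
Group by Y:
  weight(Y=0) = 2/63
  weight(Y=1) = 11/144
Total weight = 2/63 + 11/144 = 109/1008
P(Y=0 | obs) = 2/63 / 109/1008 = 32/109
P(Y=1 | obs) = 11/144 / 109/1008 = 77/109

P(Y=0) = 32/109, P(Y=1) = 77/109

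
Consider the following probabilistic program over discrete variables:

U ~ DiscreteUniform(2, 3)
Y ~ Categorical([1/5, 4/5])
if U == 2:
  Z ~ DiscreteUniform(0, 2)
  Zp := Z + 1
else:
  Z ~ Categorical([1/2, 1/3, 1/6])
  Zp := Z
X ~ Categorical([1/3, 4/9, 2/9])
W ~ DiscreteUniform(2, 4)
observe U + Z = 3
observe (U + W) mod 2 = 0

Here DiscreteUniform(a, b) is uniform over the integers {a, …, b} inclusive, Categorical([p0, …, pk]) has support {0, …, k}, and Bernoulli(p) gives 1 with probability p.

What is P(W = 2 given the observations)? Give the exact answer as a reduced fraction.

Enumerate traces; 18 have nonzero weight after conditioning:
  (U=2, Y=0, Z=1, X=0, W=2) weight 1/270
  (U=2, Y=0, Z=1, X=0, W=4) weight 1/270
  (U=2, Y=0, Z=1, X=1, W=2) weight 2/405
  (U=2, Y=0, Z=1, X=1, W=4) weight 2/405
  (U=2, Y=0, Z=1, X=2, W=2) weight 1/405
  (U=2, Y=0, Z=1, X=2, W=4) weight 1/405
  (U=2, Y=1, Z=1, X=0, W=2) weight 2/135
  (U=2, Y=1, Z=1, X=0, W=4) weight 2/135
  (U=3, Y=0, Z=0, X=0, W=3) weight 1/180
  … 9 more
Group by W:
  weight(W=2) = 1/18
  weight(W=3) = 1/12
  weight(W=4) = 1/18
Total weight = 1/18 + 1/12 + 1/18 = 7/36
P(W=2 | obs) = 1/18 / 7/36 = 2/7
P(W=3 | obs) = 1/12 / 7/36 = 3/7
P(W=4 | obs) = 1/18 / 7/36 = 2/7

P(W = 2 | obs) = 2/7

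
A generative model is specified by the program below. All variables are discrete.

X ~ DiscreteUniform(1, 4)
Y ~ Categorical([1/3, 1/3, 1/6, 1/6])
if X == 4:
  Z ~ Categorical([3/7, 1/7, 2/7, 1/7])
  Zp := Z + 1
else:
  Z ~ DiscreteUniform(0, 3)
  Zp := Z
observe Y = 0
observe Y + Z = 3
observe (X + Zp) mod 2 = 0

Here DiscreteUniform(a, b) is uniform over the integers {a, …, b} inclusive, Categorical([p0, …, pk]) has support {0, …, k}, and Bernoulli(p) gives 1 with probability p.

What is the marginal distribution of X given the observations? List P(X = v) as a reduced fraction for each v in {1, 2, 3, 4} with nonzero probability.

Enumerate traces; 3 have nonzero weight after conditioning:
  (X=1, Y=0, Z=3) weight 1/48
  (X=3, Y=0, Z=3) weight 1/48
  (X=4, Y=0, Z=3) weight 1/84
Group by X:
  weight(X=1) = 1/48
  weight(X=3) = 1/48
  weight(X=4) = 1/84
Total weight = 1/48 + 1/48 + 1/84 = 3/56
P(X=1 | obs) = 1/48 / 3/56 = 7/18
P(X=3 | obs) = 1/48 / 3/56 = 7/18
P(X=4 | obs) = 1/84 / 3/56 = 2/9

P(X=1) = 7/18, P(X=3) = 7/18, P(X=4) = 2/9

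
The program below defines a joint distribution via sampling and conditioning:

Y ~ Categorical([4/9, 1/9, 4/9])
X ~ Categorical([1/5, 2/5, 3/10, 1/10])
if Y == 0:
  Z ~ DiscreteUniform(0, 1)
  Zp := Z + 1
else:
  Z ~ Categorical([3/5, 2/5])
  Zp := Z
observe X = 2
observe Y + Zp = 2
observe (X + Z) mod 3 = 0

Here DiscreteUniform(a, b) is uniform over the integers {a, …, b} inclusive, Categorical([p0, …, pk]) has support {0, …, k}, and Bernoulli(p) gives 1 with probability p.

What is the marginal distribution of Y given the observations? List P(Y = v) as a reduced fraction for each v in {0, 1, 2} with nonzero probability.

Enumerate traces; 2 have nonzero weight after conditioning:
  (Y=0, X=2, Z=1) weight 1/15
  (Y=1, X=2, Z=1) weight 1/75
Group by Y:
  weight(Y=0) = 1/15
  weight(Y=1) = 1/75
Total weight = 1/15 + 1/75 = 2/25
P(Y=0 | obs) = 1/15 / 2/25 = 5/6
P(Y=1 | obs) = 1/75 / 2/25 = 1/6

P(Y=0) = 5/6, P(Y=1) = 1/6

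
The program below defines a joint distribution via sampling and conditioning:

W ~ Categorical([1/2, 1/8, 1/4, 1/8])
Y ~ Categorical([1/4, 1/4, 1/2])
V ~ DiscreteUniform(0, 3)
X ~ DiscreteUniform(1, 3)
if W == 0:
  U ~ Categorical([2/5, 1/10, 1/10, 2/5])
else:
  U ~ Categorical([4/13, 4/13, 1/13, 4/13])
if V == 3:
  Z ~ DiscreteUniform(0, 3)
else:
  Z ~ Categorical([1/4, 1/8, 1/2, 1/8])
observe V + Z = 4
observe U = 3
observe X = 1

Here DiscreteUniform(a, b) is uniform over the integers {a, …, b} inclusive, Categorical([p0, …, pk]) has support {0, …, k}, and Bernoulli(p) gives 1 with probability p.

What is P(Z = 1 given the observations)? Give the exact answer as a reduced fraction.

Enumerate traces; 36 have nonzero weight after conditioning:
  (W=0, Y=0, V=1, X=1, U=3, Z=3) weight 1/1920
  (W=0, Y=0, V=2, X=1, U=3, Z=2) weight 1/480
  (W=0, Y=0, V=3, X=1, U=3, Z=1) weight 1/960
  (W=0, Y=1, V=1, X=1, U=3, Z=3) weight 1/1920
  (W=0, Y=1, V=2, X=1, U=3, Z=2) weight 1/480
  (W=0, Y=1, V=3, X=1, U=3, Z=1) weight 1/960
  (W=0, Y=2, V=1, X=1, U=3, Z=3) weight 1/960
  (W=0, Y=2, V=2, X=1, U=3, Z=2) weight 1/240
  … 28 more
Group by Z:
  weight(Z=1) = 23/3120
  weight(Z=2) = 23/1560
  weight(Z=3) = 23/6240
Total weight = 23/3120 + 23/1560 + 23/6240 = 161/6240
P(Z=1 | obs) = 23/3120 / 161/6240 = 2/7
P(Z=2 | obs) = 23/1560 / 161/6240 = 4/7
P(Z=3 | obs) = 23/6240 / 161/6240 = 1/7

P(Z = 1 | obs) = 2/7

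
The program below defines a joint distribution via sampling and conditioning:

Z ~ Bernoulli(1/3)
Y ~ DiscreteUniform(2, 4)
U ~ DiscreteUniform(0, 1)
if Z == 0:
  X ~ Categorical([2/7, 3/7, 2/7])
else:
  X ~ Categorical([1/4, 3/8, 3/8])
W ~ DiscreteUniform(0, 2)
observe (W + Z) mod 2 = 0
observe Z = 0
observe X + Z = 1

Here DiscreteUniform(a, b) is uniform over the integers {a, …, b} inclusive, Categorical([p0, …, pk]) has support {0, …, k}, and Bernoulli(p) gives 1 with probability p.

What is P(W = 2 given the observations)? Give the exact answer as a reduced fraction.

P(W = 2 | obs) = 1/2

Enumerate traces; 12 have nonzero weight after conditioning:
  (Z=0, Y=2, U=0, X=1, W=0) weight 1/63
  (Z=0, Y=2, U=0, X=1, W=2) weight 1/63
  (Z=0, Y=2, U=1, X=1, W=0) weight 1/63
  (Z=0, Y=2, U=1, X=1, W=2) weight 1/63
  (Z=0, Y=3, U=0, X=1, W=0) weight 1/63
  (Z=0, Y=3, U=0, X=1, W=2) weight 1/63
  (Z=0, Y=3, U=1, X=1, W=0) weight 1/63
  (Z=0, Y=3, U=1, X=1, W=2) weight 1/63
  … 4 more
Group by W:
  weight(W=0) = 2/21
  weight(W=2) = 2/21
Total weight = 2/21 + 2/21 = 4/21
P(W=0 | obs) = 2/21 / 4/21 = 1/2
P(W=2 | obs) = 2/21 / 4/21 = 1/2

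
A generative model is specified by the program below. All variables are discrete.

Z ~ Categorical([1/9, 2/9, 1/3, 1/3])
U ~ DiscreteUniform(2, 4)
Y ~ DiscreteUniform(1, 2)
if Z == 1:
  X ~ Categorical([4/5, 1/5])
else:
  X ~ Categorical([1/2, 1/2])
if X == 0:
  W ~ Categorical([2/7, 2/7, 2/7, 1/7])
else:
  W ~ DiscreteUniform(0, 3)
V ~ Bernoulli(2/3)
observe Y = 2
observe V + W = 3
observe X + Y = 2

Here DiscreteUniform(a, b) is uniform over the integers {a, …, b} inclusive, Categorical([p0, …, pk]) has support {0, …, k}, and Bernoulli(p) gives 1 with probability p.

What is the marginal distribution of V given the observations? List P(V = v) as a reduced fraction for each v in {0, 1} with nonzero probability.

P(V=0) = 1/5, P(V=1) = 4/5

Enumerate traces; 24 have nonzero weight after conditioning:
  (Z=0, U=2, Y=2, X=0, W=2, V=1) weight 1/567
  (Z=0, U=2, Y=2, X=0, W=3, V=0) weight 1/2268
  (Z=0, U=3, Y=2, X=0, W=2, V=1) weight 1/567
  (Z=0, U=3, Y=2, X=0, W=3, V=0) weight 1/2268
  (Z=0, U=4, Y=2, X=0, W=2, V=1) weight 1/567
  (Z=0, U=4, Y=2, X=0, W=3, V=0) weight 1/2268
  (Z=1, U=2, Y=2, X=0, W=2, V=1) weight 16/2835
  (Z=1, U=2, Y=2, X=0, W=3, V=0) weight 4/2835
  … 16 more
Group by V:
  weight(V=0) = 17/1260
  weight(V=1) = 17/315
Total weight = 17/1260 + 17/315 = 17/252
P(V=0 | obs) = 17/1260 / 17/252 = 1/5
P(V=1 | obs) = 17/315 / 17/252 = 4/5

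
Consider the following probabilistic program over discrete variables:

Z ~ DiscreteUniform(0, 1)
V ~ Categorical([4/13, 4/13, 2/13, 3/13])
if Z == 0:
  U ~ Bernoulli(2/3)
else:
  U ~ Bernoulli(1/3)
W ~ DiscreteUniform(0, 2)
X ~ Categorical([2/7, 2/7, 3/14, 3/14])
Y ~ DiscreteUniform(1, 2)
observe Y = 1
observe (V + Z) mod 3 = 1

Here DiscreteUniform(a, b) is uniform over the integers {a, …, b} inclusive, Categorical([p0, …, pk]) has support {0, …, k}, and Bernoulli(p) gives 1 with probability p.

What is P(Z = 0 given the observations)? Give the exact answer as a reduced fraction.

P(Z = 0 | obs) = 4/11

Enumerate traces; 72 have nonzero weight after conditioning:
  (Z=0, V=1, U=0, W=0, X=0, Y=1) weight 2/819
  (Z=0, V=1, U=0, W=0, X=1, Y=1) weight 2/819
  (Z=0, V=1, U=0, W=0, X=2, Y=1) weight 1/546
  (Z=0, V=1, U=0, W=0, X=3, Y=1) weight 1/546
  (Z=0, V=1, U=0, W=1, X=0, Y=1) weight 2/819
  (Z=0, V=1, U=0, W=1, X=1, Y=1) weight 2/819
  (Z=0, V=1, U=0, W=1, X=2, Y=1) weight 1/546
  (Z=0, V=1, U=0, W=1, X=3, Y=1) weight 1/546
  (Z=1, V=0, U=0, W=0, X=0, Y=1) weight 4/819
  … 63 more
Group by Z:
  weight(Z=0) = 1/13
  weight(Z=1) = 7/52
Total weight = 1/13 + 7/52 = 11/52
P(Z=0 | obs) = 1/13 / 11/52 = 4/11
P(Z=1 | obs) = 7/52 / 11/52 = 7/11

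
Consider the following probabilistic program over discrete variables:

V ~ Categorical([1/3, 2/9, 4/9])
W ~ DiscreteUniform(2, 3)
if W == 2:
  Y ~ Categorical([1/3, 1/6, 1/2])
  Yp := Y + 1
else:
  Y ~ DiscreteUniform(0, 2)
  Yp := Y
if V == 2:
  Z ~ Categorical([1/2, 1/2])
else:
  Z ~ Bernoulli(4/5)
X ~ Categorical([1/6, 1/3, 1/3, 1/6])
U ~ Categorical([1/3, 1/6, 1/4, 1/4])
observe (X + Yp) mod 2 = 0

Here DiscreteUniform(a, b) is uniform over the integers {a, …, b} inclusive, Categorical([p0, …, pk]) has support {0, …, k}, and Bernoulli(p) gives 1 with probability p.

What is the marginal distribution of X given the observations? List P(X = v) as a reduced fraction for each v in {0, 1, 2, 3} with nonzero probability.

Enumerate traces; 288 have nonzero weight after conditioning:
  (V=0, W=2, Y=0, Z=0, X=1, U=0) weight 1/810
  (V=0, W=2, Y=0, Z=0, X=1, U=1) weight 1/1620
  (V=0, W=2, Y=0, Z=0, X=1, U=2) weight 1/1080
  (V=0, W=2, Y=0, Z=0, X=1, U=3) weight 1/1080
  (V=0, W=2, Y=0, Z=0, X=3, U=0) weight 1/1620
  (V=0, W=2, Y=0, Z=0, X=3, U=1) weight 1/3240
  (V=0, W=2, Y=0, Z=0, X=3, U=2) weight 1/2160
  (V=0, W=2, Y=0, Z=0, X=3, U=3) weight 1/2160
  (V=0, W=2, Y=1, Z=0, X=0, U=0) weight 1/3240
  (V=0, W=2, Y=1, Z=0, X=2, U=0) weight 1/1620
  … 278 more
Group by X:
  weight(X=0) = 5/72
  weight(X=1) = 7/36
  weight(X=2) = 5/36
  weight(X=3) = 7/72
Total weight = 5/72 + 7/36 + 5/36 + 7/72 = 1/2
P(X=0 | obs) = 5/72 / 1/2 = 5/36
P(X=1 | obs) = 7/36 / 1/2 = 7/18
P(X=2 | obs) = 5/36 / 1/2 = 5/18
P(X=3 | obs) = 7/72 / 1/2 = 7/36

P(X=0) = 5/36, P(X=1) = 7/18, P(X=2) = 5/18, P(X=3) = 7/36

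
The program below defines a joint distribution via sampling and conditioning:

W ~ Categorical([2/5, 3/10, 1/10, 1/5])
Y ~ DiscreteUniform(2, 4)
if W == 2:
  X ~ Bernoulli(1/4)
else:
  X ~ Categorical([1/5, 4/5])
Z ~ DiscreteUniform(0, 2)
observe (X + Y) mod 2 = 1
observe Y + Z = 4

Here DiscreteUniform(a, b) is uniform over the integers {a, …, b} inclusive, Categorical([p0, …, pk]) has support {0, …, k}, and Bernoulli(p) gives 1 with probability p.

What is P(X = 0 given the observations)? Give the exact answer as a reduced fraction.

Enumerate traces; 12 have nonzero weight after conditioning:
  (W=0, Y=2, X=1, Z=2) weight 8/225
  (W=0, Y=3, X=0, Z=1) weight 2/225
  (W=0, Y=4, X=1, Z=0) weight 8/225
  (W=1, Y=2, X=1, Z=2) weight 2/75
  (W=1, Y=3, X=0, Z=1) weight 1/150
  (W=1, Y=4, X=1, Z=0) weight 2/75
  (W=2, Y=2, X=1, Z=2) weight 1/360
  (W=2, Y=3, X=0, Z=1) weight 1/120
  … 4 more
Group by X:
  weight(X=0) = 17/600
  weight(X=1) = 149/900
Total weight = 17/600 + 149/900 = 349/1800
P(X=0 | obs) = 17/600 / 349/1800 = 51/349
P(X=1 | obs) = 149/900 / 349/1800 = 298/349

P(X = 0 | obs) = 51/349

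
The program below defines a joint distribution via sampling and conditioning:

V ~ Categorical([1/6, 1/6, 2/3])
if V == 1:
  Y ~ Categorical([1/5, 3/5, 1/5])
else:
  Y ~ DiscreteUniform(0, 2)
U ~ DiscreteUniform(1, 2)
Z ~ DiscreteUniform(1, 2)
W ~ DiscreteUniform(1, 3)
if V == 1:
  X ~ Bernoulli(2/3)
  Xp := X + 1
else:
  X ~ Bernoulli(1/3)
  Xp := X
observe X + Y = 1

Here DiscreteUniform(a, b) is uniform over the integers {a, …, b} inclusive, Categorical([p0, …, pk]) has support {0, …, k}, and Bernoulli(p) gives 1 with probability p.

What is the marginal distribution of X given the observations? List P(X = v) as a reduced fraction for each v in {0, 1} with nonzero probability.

P(X=0) = 59/90, P(X=1) = 31/90

Enumerate traces; 72 have nonzero weight after conditioning:
  (V=0, Y=0, U=1, Z=1, W=1, X=1) weight 1/648
  (V=0, Y=0, U=1, Z=1, W=2, X=1) weight 1/648
  (V=0, Y=0, U=1, Z=1, W=3, X=1) weight 1/648
  (V=0, Y=0, U=1, Z=2, W=1, X=1) weight 1/648
  (V=0, Y=0, U=1, Z=2, W=2, X=1) weight 1/648
  (V=0, Y=0, U=1, Z=2, W=3, X=1) weight 1/648
  (V=0, Y=0, U=2, Z=1, W=1, X=1) weight 1/648
  (V=0, Y=0, U=2, Z=1, W=2, X=1) weight 1/648
  (V=0, Y=1, U=1, Z=1, W=1, X=0) weight 1/324
  … 63 more
Group by X:
  weight(X=0) = 59/270
  weight(X=1) = 31/270
Total weight = 59/270 + 31/270 = 1/3
P(X=0 | obs) = 59/270 / 1/3 = 59/90
P(X=1 | obs) = 31/270 / 1/3 = 31/90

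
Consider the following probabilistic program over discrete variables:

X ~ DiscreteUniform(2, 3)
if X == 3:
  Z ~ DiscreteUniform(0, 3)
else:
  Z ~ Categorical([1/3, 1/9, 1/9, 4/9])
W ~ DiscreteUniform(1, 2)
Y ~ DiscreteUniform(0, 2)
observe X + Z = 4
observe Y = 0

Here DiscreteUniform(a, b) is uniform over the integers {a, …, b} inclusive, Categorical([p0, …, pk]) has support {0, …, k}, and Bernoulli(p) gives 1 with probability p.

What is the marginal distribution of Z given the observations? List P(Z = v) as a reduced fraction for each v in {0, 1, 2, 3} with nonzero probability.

P(Z=1) = 9/13, P(Z=2) = 4/13

Enumerate traces; 4 have nonzero weight after conditioning:
  (X=2, Z=2, W=1, Y=0) weight 1/108
  (X=2, Z=2, W=2, Y=0) weight 1/108
  (X=3, Z=1, W=1, Y=0) weight 1/48
  (X=3, Z=1, W=2, Y=0) weight 1/48
Group by Z:
  weight(Z=1) = 1/24
  weight(Z=2) = 1/54
Total weight = 1/24 + 1/54 = 13/216
P(Z=1 | obs) = 1/24 / 13/216 = 9/13
P(Z=2 | obs) = 1/54 / 13/216 = 4/13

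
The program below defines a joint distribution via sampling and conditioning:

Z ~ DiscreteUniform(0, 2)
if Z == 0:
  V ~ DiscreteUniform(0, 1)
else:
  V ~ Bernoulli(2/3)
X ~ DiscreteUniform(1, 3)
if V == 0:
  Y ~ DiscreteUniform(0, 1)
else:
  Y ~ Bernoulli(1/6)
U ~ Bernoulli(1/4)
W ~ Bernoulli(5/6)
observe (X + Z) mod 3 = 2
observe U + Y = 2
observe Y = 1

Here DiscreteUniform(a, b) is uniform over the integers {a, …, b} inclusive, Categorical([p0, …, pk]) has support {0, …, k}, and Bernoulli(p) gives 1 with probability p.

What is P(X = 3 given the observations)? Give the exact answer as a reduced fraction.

P(X = 3 | obs) = 5/16

Enumerate traces; 12 have nonzero weight after conditioning:
  (Z=0, V=0, X=2, Y=1, U=1, W=0) weight 1/864
  (Z=0, V=0, X=2, Y=1, U=1, W=1) weight 5/864
  (Z=0, V=1, X=2, Y=1, U=1, W=0) weight 1/2592
  (Z=0, V=1, X=2, Y=1, U=1, W=1) weight 5/2592
  (Z=1, V=0, X=1, Y=1, U=1, W=0) weight 1/1296
  (Z=1, V=0, X=1, Y=1, U=1, W=1) weight 5/1296
  (Z=1, V=1, X=1, Y=1, U=1, W=0) weight 1/1944
  (Z=1, V=1, X=1, Y=1, U=1, W=1) weight 5/1944
  (Z=2, V=0, X=3, Y=1, U=1, W=0) weight 1/1296
  … 3 more
Group by X:
  weight(X=1) = 5/648
  weight(X=2) = 1/108
  weight(X=3) = 5/648
Total weight = 5/648 + 1/108 + 5/648 = 2/81
P(X=1 | obs) = 5/648 / 2/81 = 5/16
P(X=2 | obs) = 1/108 / 2/81 = 3/8
P(X=3 | obs) = 5/648 / 2/81 = 5/16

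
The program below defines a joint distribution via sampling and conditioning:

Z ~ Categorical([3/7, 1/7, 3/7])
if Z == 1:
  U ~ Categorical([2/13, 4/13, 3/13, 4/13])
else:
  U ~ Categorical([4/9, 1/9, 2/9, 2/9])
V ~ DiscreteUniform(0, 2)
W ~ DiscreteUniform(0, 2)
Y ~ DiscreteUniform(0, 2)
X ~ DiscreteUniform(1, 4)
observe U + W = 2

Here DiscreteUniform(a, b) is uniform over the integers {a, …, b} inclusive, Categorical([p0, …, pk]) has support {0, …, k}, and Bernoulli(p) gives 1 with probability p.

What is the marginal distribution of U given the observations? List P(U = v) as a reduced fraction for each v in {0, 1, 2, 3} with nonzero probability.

P(U=0) = 10/19, P(U=1) = 2/11, P(U=2) = 61/209

Enumerate traces; 324 have nonzero weight after conditioning:
  (Z=0, U=0, V=0, W=2, Y=0, X=1) weight 1/567
  (Z=0, U=0, V=0, W=2, Y=0, X=2) weight 1/567
  (Z=0, U=0, V=0, W=2, Y=0, X=3) weight 1/567
  (Z=0, U=0, V=0, W=2, Y=0, X=4) weight 1/567
  (Z=0, U=0, V=0, W=2, Y=1, X=1) weight 1/567
  (Z=0, U=0, V=0, W=2, Y=1, X=2) weight 1/567
  (Z=0, U=0, V=0, W=2, Y=1, X=3) weight 1/567
  (Z=0, U=0, V=0, W=2, Y=1, X=4) weight 1/567
  (Z=0, U=1, V=0, W=1, Y=0, X=1) weight 1/2268
  (Z=0, U=2, V=0, W=0, Y=0, X=1) weight 1/1134
  … 314 more
Group by U:
  weight(U=0) = 110/819
  weight(U=1) = 38/819
  weight(U=2) = 61/819
Total weight = 110/819 + 38/819 + 61/819 = 209/819
P(U=0 | obs) = 110/819 / 209/819 = 10/19
P(U=1 | obs) = 38/819 / 209/819 = 2/11
P(U=2 | obs) = 61/819 / 209/819 = 61/209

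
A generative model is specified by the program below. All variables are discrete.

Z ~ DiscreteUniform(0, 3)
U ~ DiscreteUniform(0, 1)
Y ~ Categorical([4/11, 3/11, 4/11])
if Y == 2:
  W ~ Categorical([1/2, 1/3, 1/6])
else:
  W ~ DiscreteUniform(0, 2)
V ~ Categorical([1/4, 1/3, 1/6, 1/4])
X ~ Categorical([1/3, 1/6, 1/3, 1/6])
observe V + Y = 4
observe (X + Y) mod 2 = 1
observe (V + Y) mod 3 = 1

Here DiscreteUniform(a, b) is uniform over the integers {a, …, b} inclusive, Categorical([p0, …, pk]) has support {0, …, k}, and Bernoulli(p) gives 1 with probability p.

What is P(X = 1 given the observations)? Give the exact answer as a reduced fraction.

P(X = 1 | obs) = 2/13

Enumerate traces; 96 have nonzero weight after conditioning:
  (Z=0, U=0, Y=1, W=0, V=3, X=0) weight 1/1056
  (Z=0, U=0, Y=1, W=0, V=3, X=2) weight 1/1056
  (Z=0, U=0, Y=1, W=1, V=3, X=0) weight 1/1056
  (Z=0, U=0, Y=1, W=1, V=3, X=2) weight 1/1056
  (Z=0, U=0, Y=1, W=2, V=3, X=0) weight 1/1056
  (Z=0, U=0, Y=1, W=2, V=3, X=2) weight 1/1056
  (Z=0, U=0, Y=2, W=0, V=2, X=1) weight 1/1584
  (Z=0, U=0, Y=2, W=0, V=2, X=3) weight 1/1584
  … 88 more
Group by X:
  weight(X=0) = 1/44
  weight(X=1) = 1/99
  weight(X=2) = 1/44
  weight(X=3) = 1/99
Total weight = 1/44 + 1/99 + 1/44 + 1/99 = 13/198
P(X=0 | obs) = 1/44 / 13/198 = 9/26
P(X=1 | obs) = 1/99 / 13/198 = 2/13
P(X=2 | obs) = 1/44 / 13/198 = 9/26
P(X=3 | obs) = 1/99 / 13/198 = 2/13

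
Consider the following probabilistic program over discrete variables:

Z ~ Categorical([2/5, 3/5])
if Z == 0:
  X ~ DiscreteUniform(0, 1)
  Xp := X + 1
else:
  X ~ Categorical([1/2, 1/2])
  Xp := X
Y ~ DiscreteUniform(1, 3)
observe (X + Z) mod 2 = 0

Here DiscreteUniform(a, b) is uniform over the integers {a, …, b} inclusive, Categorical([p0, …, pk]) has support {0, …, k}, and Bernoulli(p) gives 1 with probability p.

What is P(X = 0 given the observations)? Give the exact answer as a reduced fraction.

Enumerate traces; 6 have nonzero weight after conditioning:
  (Z=0, X=0, Y=1) weight 1/15
  (Z=0, X=0, Y=2) weight 1/15
  (Z=0, X=0, Y=3) weight 1/15
  (Z=1, X=1, Y=1) weight 1/10
  (Z=1, X=1, Y=2) weight 1/10
  (Z=1, X=1, Y=3) weight 1/10
Group by X:
  weight(X=0) = 1/5
  weight(X=1) = 3/10
Total weight = 1/5 + 3/10 = 1/2
P(X=0 | obs) = 1/5 / 1/2 = 2/5
P(X=1 | obs) = 3/10 / 1/2 = 3/5

P(X = 0 | obs) = 2/5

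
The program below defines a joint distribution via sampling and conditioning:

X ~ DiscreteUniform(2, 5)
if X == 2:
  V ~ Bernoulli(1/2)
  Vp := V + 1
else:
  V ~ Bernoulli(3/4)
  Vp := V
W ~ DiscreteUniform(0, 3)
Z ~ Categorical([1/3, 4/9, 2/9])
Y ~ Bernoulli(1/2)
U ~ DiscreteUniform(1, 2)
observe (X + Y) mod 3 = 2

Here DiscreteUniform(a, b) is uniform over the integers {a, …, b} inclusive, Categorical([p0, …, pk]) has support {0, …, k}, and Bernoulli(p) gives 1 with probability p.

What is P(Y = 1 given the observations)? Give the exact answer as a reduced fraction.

P(Y = 1 | obs) = 1/3

Enumerate traces; 144 have nonzero weight after conditioning:
  (X=2, V=0, W=0, Z=0, Y=0, U=1) weight 1/384
  (X=2, V=0, W=0, Z=0, Y=0, U=2) weight 1/384
  (X=2, V=0, W=0, Z=1, Y=0, U=1) weight 1/288
  (X=2, V=0, W=0, Z=1, Y=0, U=2) weight 1/288
  (X=2, V=0, W=0, Z=2, Y=0, U=1) weight 1/576
  (X=2, V=0, W=0, Z=2, Y=0, U=2) weight 1/576
  (X=2, V=0, W=1, Z=0, Y=0, U=1) weight 1/384
  (X=2, V=0, W=1, Z=0, Y=0, U=2) weight 1/384
  (X=4, V=0, W=0, Z=0, Y=1, U=1) weight 1/768
  … 135 more
Group by Y:
  weight(Y=0) = 1/4
  weight(Y=1) = 1/8
Total weight = 1/4 + 1/8 = 3/8
P(Y=0 | obs) = 1/4 / 3/8 = 2/3
P(Y=1 | obs) = 1/8 / 3/8 = 1/3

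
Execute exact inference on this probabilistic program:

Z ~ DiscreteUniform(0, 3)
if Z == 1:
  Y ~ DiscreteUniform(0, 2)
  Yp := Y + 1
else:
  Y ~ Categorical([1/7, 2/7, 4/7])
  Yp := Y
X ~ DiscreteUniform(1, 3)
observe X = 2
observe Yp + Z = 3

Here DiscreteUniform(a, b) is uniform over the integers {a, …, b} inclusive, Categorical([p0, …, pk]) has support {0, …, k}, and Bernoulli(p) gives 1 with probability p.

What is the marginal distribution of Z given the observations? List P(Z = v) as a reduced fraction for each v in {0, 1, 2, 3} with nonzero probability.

Enumerate traces; 3 have nonzero weight after conditioning:
  (Z=1, Y=1, X=2) weight 1/36
  (Z=2, Y=1, X=2) weight 1/42
  (Z=3, Y=0, X=2) weight 1/84
Group by Z:
  weight(Z=1) = 1/36
  weight(Z=2) = 1/42
  weight(Z=3) = 1/84
Total weight = 1/36 + 1/42 + 1/84 = 4/63
P(Z=1 | obs) = 1/36 / 4/63 = 7/16
P(Z=2 | obs) = 1/42 / 4/63 = 3/8
P(Z=3 | obs) = 1/84 / 4/63 = 3/16

P(Z=1) = 7/16, P(Z=2) = 3/8, P(Z=3) = 3/16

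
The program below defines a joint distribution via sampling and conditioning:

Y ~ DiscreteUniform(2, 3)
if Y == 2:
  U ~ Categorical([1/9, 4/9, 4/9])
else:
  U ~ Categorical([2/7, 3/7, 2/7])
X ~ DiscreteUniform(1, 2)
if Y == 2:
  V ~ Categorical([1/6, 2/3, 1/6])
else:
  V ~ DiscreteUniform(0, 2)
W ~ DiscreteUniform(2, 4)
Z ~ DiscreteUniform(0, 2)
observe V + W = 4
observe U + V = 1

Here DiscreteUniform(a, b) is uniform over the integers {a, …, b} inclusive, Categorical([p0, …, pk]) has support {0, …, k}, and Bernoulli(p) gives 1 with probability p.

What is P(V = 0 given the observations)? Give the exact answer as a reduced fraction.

P(V = 0 | obs) = 41/73

Enumerate traces; 24 have nonzero weight after conditioning:
  (Y=2, U=0, X=1, V=1, W=3, Z=0) weight 1/486
  (Y=2, U=0, X=1, V=1, W=3, Z=1) weight 1/486
  (Y=2, U=0, X=1, V=1, W=3, Z=2) weight 1/486
  (Y=2, U=0, X=2, V=1, W=3, Z=0) weight 1/486
  (Y=2, U=0, X=2, V=1, W=3, Z=1) weight 1/486
  (Y=2, U=0, X=2, V=1, W=3, Z=2) weight 1/486
  (Y=2, U=1, X=1, V=0, W=4, Z=0) weight 1/486
  (Y=2, U=1, X=1, V=0, W=4, Z=1) weight 1/486
  … 16 more
Group by V:
  weight(V=0) = 41/1134
  weight(V=1) = 16/567
Total weight = 41/1134 + 16/567 = 73/1134
P(V=0 | obs) = 41/1134 / 73/1134 = 41/73
P(V=1 | obs) = 16/567 / 73/1134 = 32/73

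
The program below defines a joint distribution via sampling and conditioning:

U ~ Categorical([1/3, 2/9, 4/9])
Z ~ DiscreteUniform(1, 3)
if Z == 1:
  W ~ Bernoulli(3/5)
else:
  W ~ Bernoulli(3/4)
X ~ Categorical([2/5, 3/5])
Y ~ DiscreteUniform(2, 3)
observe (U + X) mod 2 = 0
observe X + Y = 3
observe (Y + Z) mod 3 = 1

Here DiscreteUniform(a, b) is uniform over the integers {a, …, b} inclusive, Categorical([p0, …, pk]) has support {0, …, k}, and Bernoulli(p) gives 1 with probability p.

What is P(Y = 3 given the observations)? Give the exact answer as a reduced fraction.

P(Y = 3 | obs) = 7/10

Enumerate traces; 6 have nonzero weight after conditioning:
  (U=0, Z=1, W=0, X=0, Y=3) weight 2/225
  (U=0, Z=1, W=1, X=0, Y=3) weight 1/75
  (U=1, Z=2, W=0, X=1, Y=2) weight 1/180
  (U=1, Z=2, W=1, X=1, Y=2) weight 1/60
  (U=2, Z=1, W=0, X=0, Y=3) weight 8/675
  (U=2, Z=1, W=1, X=0, Y=3) weight 4/225
Group by Y:
  weight(Y=2) = 1/45
  weight(Y=3) = 7/135
Total weight = 1/45 + 7/135 = 2/27
P(Y=2 | obs) = 1/45 / 2/27 = 3/10
P(Y=3 | obs) = 7/135 / 2/27 = 7/10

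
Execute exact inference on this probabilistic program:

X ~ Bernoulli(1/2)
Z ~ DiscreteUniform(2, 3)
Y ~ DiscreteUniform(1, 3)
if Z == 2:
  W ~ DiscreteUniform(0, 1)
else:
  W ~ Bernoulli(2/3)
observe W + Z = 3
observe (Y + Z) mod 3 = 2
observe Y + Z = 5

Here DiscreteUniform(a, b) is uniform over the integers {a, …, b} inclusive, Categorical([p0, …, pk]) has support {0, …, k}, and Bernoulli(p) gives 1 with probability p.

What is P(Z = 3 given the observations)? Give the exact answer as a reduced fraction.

Enumerate traces; 4 have nonzero weight after conditioning:
  (X=0, Z=2, Y=3, W=1) weight 1/24
  (X=0, Z=3, Y=2, W=0) weight 1/36
  (X=1, Z=2, Y=3, W=1) weight 1/24
  (X=1, Z=3, Y=2, W=0) weight 1/36
Group by Z:
  weight(Z=2) = 1/12
  weight(Z=3) = 1/18
Total weight = 1/12 + 1/18 = 5/36
P(Z=2 | obs) = 1/12 / 5/36 = 3/5
P(Z=3 | obs) = 1/18 / 5/36 = 2/5

P(Z = 3 | obs) = 2/5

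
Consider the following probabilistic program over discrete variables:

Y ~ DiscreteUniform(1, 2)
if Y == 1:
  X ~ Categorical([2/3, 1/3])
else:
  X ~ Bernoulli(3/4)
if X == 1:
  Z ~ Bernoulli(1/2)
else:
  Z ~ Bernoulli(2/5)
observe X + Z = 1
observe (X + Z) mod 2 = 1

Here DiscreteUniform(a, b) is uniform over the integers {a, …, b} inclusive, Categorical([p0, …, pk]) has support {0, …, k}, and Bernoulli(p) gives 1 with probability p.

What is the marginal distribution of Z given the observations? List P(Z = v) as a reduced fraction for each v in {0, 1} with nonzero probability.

Enumerate traces; 4 have nonzero weight after conditioning:
  (Y=1, X=0, Z=1) weight 2/15
  (Y=1, X=1, Z=0) weight 1/12
  (Y=2, X=0, Z=1) weight 1/20
  (Y=2, X=1, Z=0) weight 3/16
Group by Z:
  weight(Z=0) = 13/48
  weight(Z=1) = 11/60
Total weight = 13/48 + 11/60 = 109/240
P(Z=0 | obs) = 13/48 / 109/240 = 65/109
P(Z=1 | obs) = 11/60 / 109/240 = 44/109

P(Z=0) = 65/109, P(Z=1) = 44/109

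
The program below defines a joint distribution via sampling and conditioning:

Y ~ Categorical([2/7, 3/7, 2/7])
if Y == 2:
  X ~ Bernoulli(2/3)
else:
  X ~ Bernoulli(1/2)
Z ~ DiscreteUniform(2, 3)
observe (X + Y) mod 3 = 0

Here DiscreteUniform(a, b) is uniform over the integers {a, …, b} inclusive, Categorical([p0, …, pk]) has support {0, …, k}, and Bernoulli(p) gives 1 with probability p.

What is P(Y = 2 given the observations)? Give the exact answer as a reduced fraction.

Enumerate traces; 4 have nonzero weight after conditioning:
  (Y=0, X=0, Z=2) weight 1/14
  (Y=0, X=0, Z=3) weight 1/14
  (Y=2, X=1, Z=2) weight 2/21
  (Y=2, X=1, Z=3) weight 2/21
Group by Y:
  weight(Y=0) = 1/7
  weight(Y=2) = 4/21
Total weight = 1/7 + 4/21 = 1/3
P(Y=0 | obs) = 1/7 / 1/3 = 3/7
P(Y=2 | obs) = 4/21 / 1/3 = 4/7

P(Y = 2 | obs) = 4/7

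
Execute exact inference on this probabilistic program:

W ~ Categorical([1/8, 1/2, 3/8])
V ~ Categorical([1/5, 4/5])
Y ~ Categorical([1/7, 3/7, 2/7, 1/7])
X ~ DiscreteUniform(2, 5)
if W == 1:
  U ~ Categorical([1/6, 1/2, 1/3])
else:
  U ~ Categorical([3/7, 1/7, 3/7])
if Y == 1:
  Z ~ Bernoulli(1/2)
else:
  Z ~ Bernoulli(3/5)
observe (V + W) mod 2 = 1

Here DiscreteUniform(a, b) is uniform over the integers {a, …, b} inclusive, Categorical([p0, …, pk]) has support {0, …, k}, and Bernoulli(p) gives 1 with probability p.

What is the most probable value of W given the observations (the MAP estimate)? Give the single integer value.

Enumerate traces; 288 have nonzero weight after conditioning:
  (W=0, V=1, Y=0, X=2, U=0, Z=0) weight 3/4900
  (W=0, V=1, Y=0, X=2, U=0, Z=1) weight 9/9800
  (W=0, V=1, Y=0, X=2, U=1, Z=0) weight 1/4900
  (W=0, V=1, Y=0, X=2, U=1, Z=1) weight 3/9800
  (W=0, V=1, Y=0, X=2, U=2, Z=0) weight 3/4900
  (W=0, V=1, Y=0, X=2, U=2, Z=1) weight 9/9800
  (W=0, V=1, Y=0, X=3, U=0, Z=0) weight 3/4900
  (W=0, V=1, Y=0, X=3, U=0, Z=1) weight 9/9800
  (W=1, V=0, Y=0, X=2, U=0, Z=0) weight 1/4200
  (W=2, V=1, Y=0, X=2, U=0, Z=0) weight 9/4900
  … 278 more
Group by W:
  weight(W=0) = 1/10
  weight(W=1) = 1/10
  weight(W=2) = 3/10
Total weight = 1/10 + 1/10 + 3/10 = 1/2
P(W=0 | obs) = 1/10 / 1/2 = 1/5
P(W=1 | obs) = 1/10 / 1/2 = 1/5
P(W=2 | obs) = 3/10 / 1/2 = 3/5
argmax = 2

argmax_v P(W = v | obs) = 2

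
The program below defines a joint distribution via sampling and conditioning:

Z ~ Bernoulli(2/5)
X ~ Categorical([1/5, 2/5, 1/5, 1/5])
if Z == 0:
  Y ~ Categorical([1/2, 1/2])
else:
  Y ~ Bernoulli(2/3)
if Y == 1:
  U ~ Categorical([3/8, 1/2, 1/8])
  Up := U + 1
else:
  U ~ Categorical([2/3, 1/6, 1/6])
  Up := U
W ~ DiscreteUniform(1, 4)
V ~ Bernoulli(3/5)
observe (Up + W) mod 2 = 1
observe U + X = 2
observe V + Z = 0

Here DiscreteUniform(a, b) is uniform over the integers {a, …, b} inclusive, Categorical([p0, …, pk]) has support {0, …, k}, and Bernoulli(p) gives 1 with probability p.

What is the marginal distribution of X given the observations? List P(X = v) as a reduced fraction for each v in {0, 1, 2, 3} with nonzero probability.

P(X=0) = 7/64, P(X=1) = 1/2, P(X=2) = 25/64

Enumerate traces; 12 have nonzero weight after conditioning:
  (Z=0, X=0, Y=0, U=2, W=1, V=0) weight 1/1000
  (Z=0, X=0, Y=0, U=2, W=3, V=0) weight 1/1000
  (Z=0, X=0, Y=1, U=2, W=2, V=0) weight 3/4000
  (Z=0, X=0, Y=1, U=2, W=4, V=0) weight 3/4000
  (Z=0, X=1, Y=0, U=1, W=2, V=0) weight 1/500
  (Z=0, X=1, Y=0, U=1, W=4, V=0) weight 1/500
  (Z=0, X=1, Y=1, U=1, W=1, V=0) weight 3/500
  (Z=0, X=1, Y=1, U=1, W=3, V=0) weight 3/500
  (Z=0, X=2, Y=0, U=0, W=1, V=0) weight 1/250
  … 3 more
Group by X:
  weight(X=0) = 7/2000
  weight(X=1) = 2/125
  weight(X=2) = 1/80
Total weight = 7/2000 + 2/125 + 1/80 = 4/125
P(X=0 | obs) = 7/2000 / 4/125 = 7/64
P(X=1 | obs) = 2/125 / 4/125 = 1/2
P(X=2 | obs) = 1/80 / 4/125 = 25/64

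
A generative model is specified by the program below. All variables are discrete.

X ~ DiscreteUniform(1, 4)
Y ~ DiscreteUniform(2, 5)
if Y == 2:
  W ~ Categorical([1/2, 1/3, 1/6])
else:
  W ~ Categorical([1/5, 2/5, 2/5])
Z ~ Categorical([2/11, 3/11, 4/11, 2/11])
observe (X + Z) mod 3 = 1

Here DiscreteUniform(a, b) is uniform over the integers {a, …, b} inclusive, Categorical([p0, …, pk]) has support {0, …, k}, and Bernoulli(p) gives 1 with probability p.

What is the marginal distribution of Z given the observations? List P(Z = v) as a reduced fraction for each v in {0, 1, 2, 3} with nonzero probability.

P(Z=0) = 4/15, P(Z=1) = 1/5, P(Z=2) = 4/15, P(Z=3) = 4/15

Enumerate traces; 72 have nonzero weight after conditioning:
  (X=1, Y=2, W=0, Z=0) weight 1/176
  (X=1, Y=2, W=0, Z=3) weight 1/176
  (X=1, Y=2, W=1, Z=0) weight 1/264
  (X=1, Y=2, W=1, Z=3) weight 1/264
  (X=1, Y=2, W=2, Z=0) weight 1/528
  (X=1, Y=2, W=2, Z=3) weight 1/528
  (X=1, Y=3, W=0, Z=0) weight 1/440
  (X=1, Y=3, W=0, Z=3) weight 1/440
  (X=2, Y=2, W=0, Z=2) weight 1/88
  (X=3, Y=2, W=0, Z=1) weight 3/352
  … 62 more
Group by Z:
  weight(Z=0) = 1/11
  weight(Z=1) = 3/44
  weight(Z=2) = 1/11
  weight(Z=3) = 1/11
Total weight = 1/11 + 3/44 + 1/11 + 1/11 = 15/44
P(Z=0 | obs) = 1/11 / 15/44 = 4/15
P(Z=1 | obs) = 3/44 / 15/44 = 1/5
P(Z=2 | obs) = 1/11 / 15/44 = 4/15
P(Z=3 | obs) = 1/11 / 15/44 = 4/15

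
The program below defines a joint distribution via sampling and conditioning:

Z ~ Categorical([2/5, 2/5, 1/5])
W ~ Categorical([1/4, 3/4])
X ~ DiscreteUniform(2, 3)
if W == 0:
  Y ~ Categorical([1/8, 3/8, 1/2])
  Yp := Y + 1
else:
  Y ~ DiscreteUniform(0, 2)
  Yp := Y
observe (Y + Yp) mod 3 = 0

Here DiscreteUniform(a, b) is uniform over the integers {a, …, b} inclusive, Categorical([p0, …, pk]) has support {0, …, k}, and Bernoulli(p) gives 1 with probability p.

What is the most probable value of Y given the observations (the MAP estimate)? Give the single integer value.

Enumerate traces; 12 have nonzero weight after conditioning:
  (Z=0, W=0, X=2, Y=1) weight 3/160
  (Z=0, W=0, X=3, Y=1) weight 3/160
  (Z=0, W=1, X=2, Y=0) weight 1/20
  (Z=0, W=1, X=3, Y=0) weight 1/20
  (Z=1, W=0, X=2, Y=1) weight 3/160
  (Z=1, W=0, X=3, Y=1) weight 3/160
  (Z=1, W=1, X=2, Y=0) weight 1/20
  (Z=1, W=1, X=3, Y=0) weight 1/20
  … 4 more
Group by Y:
  weight(Y=0) = 1/4
  weight(Y=1) = 3/32
Total weight = 1/4 + 3/32 = 11/32
P(Y=0 | obs) = 1/4 / 11/32 = 8/11
P(Y=1 | obs) = 3/32 / 11/32 = 3/11
argmax = 0

argmax_v P(Y = v | obs) = 0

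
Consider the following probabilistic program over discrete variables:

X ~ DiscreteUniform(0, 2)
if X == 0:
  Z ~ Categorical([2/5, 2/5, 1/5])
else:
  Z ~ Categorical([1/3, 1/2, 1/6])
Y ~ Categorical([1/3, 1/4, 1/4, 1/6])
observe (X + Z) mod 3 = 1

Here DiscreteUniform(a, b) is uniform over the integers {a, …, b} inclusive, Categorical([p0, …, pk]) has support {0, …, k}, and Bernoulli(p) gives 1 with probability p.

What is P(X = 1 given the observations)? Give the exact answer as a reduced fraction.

P(X = 1 | obs) = 10/27

Enumerate traces; 12 have nonzero weight after conditioning:
  (X=0, Z=1, Y=0) weight 2/45
  (X=0, Z=1, Y=1) weight 1/30
  (X=0, Z=1, Y=2) weight 1/30
  (X=0, Z=1, Y=3) weight 1/45
  (X=1, Z=0, Y=0) weight 1/27
  (X=1, Z=0, Y=1) weight 1/36
  (X=1, Z=0, Y=2) weight 1/36
  (X=1, Z=0, Y=3) weight 1/54
  (X=2, Z=2, Y=0) weight 1/54
  … 3 more
Group by X:
  weight(X=0) = 2/15
  weight(X=1) = 1/9
  weight(X=2) = 1/18
Total weight = 2/15 + 1/9 + 1/18 = 3/10
P(X=0 | obs) = 2/15 / 3/10 = 4/9
P(X=1 | obs) = 1/9 / 3/10 = 10/27
P(X=2 | obs) = 1/18 / 3/10 = 5/27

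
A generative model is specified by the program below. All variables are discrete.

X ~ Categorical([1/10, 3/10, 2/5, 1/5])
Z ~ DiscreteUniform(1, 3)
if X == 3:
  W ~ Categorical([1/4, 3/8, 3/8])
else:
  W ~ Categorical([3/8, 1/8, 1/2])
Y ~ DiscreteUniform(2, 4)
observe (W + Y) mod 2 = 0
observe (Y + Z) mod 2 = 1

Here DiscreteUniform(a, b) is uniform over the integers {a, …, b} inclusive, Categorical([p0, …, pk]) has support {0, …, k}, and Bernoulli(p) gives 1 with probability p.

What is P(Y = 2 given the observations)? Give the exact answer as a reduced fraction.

Enumerate traces; 36 have nonzero weight after conditioning:
  (X=0, Z=1, W=0, Y=2) weight 1/240
  (X=0, Z=1, W=0, Y=4) weight 1/240
  (X=0, Z=1, W=2, Y=2) weight 1/180
  (X=0, Z=1, W=2, Y=4) weight 1/180
  (X=0, Z=2, W=1, Y=3) weight 1/720
  (X=0, Z=3, W=0, Y=2) weight 1/240
  (X=0, Z=3, W=0, Y=4) weight 1/240
  (X=0, Z=3, W=2, Y=2) weight 1/180
  … 28 more
Group by Y:
  weight(Y=2) = 11/60
  weight(Y=3) = 7/360
  weight(Y=4) = 11/60
Total weight = 11/60 + 7/360 + 11/60 = 139/360
P(Y=2 | obs) = 11/60 / 139/360 = 66/139
P(Y=3 | obs) = 7/360 / 139/360 = 7/139
P(Y=4 | obs) = 11/60 / 139/360 = 66/139

P(Y = 2 | obs) = 66/139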